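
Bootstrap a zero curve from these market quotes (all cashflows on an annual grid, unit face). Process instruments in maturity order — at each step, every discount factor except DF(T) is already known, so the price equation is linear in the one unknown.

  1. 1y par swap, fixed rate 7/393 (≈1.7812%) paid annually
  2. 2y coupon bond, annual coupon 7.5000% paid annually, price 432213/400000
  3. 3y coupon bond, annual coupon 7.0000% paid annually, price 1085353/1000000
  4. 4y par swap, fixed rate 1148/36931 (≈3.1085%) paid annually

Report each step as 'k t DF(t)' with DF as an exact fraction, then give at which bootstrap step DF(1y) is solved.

1 1 393/400
2 2 4683/5000
3 3 1111/1250
4 4 2213/2500
DF(1y) is solved at step 1

step 1 [1y] swap r/1=7/393: DF=(1 − 7/393·(0))/(1+7/393) = 393/400 ≈ 0.982500
step 2 [2y] bond c/1=3/40: DF=(432213/400000 − 3/40·(0.982500))/(1+3/40) = 4683/5000 ≈ 0.936600
step 3 [3y] bond c/1=7/100: DF=(1085353/1000000 − 7/100·(0.982500+0.936600))/(1+7/100) = 1111/1250 ≈ 0.888800
step 4 [4y] swap r/1=1148/36931: DF=(1 − 1148/36931·(0.982500+0.936600+0.888800))/(1+1148/36931) = 2213/2500 ≈ 0.885200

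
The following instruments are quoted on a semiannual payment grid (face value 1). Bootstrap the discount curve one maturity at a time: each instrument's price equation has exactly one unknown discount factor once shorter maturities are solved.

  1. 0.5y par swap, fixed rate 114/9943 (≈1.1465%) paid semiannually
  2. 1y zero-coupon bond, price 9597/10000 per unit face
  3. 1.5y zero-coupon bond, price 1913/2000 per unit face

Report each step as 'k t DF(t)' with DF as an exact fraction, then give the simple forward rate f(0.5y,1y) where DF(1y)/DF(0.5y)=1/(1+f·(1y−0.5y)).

1 1/2 9943/10000
2 1 9597/10000
3 3/2 1913/2000
f(0.5y,1y) = ((9943/10000)/(9597/10000) − 1)/(1/2) = 692/9597 ≈ 7.2106%

step 1 [0.5y] swap r/2=57/9943: DF=(1 − 57/9943·(0))/(1+57/9943) = 9943/10000 ≈ 0.994300
step 2 [1y] zero: DF = P = 9597/10000 ≈ 0.959700
step 3 [1.5y] zero: DF = P = 1913/2000 ≈ 0.956500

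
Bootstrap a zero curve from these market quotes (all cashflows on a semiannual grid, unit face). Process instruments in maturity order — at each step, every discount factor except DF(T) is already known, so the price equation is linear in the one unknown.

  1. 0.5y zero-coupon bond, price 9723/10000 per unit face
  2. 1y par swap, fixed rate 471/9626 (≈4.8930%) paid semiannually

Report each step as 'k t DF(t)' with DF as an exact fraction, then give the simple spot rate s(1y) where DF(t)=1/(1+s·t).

step 1 [0.5y] zero: DF = P = 9723/10000 ≈ 0.972300
step 2 [1y] swap r/2=471/19252: DF=(1 − 471/19252·(0.972300))/(1+471/19252) = 9529/10000 ≈ 0.952900

1 1/2 9723/10000
2 1 9529/10000
s(1y) = (1/(9529/10000) − 1)/(1) = 471/9529 ≈ 4.9428%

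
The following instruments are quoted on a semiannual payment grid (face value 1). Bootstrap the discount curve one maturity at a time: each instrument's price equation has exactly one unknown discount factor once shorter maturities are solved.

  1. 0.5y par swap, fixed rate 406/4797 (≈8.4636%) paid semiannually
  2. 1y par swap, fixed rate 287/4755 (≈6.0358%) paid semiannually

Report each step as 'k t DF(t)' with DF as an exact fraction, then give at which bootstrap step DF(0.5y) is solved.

step 1 [0.5y] swap r/2=203/4797: DF=(1 − 203/4797·(0))/(1+203/4797) = 4797/5000 ≈ 0.959400
step 2 [1y] swap r/2=287/9510: DF=(1 − 287/9510·(0.959400))/(1+287/9510) = 4713/5000 ≈ 0.942600

1 1/2 4797/5000
2 1 4713/5000
DF(0.5y) is solved at step 1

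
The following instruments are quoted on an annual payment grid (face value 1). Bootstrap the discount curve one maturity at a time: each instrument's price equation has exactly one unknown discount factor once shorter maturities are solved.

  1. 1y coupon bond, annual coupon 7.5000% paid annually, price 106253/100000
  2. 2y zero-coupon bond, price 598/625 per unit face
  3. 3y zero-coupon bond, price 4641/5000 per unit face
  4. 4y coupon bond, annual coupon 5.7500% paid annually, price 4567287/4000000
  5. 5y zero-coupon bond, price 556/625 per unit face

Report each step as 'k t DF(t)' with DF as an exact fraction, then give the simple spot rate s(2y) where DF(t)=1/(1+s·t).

1 1 2471/2500
2 2 598/625
3 3 4641/5000
4 4 1847/2000
5 5 556/625
s(2y) = (1/(598/625) − 1)/(2) = 27/1196 ≈ 2.2575%

step 1 [1y] bond c/1=3/40: DF=(106253/100000 − 3/40·(0))/(1+3/40) = 2471/2500 ≈ 0.988400
step 2 [2y] zero: DF = P = 598/625 ≈ 0.956800
step 3 [3y] zero: DF = P = 4641/5000 ≈ 0.928200
step 4 [4y] bond c/1=23/400: DF=(4567287/4000000 − 23/400·(0.988400+0.956800+0.928200))/(1+23/400) = 1847/2000 ≈ 0.923500
step 5 [5y] zero: DF = P = 556/625 ≈ 0.889600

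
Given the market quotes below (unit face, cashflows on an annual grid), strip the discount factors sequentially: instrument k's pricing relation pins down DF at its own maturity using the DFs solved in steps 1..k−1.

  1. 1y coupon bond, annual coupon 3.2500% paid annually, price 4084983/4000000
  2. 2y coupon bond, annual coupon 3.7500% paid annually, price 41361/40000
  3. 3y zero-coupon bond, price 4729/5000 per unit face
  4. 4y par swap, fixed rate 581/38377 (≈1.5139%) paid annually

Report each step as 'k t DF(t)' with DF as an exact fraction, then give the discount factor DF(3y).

1 1 9891/10000
2 2 9609/10000
3 3 4729/5000
4 4 9419/10000
DF(3y) = 4729/5000 ≈ 0.945800

step 1 [1y] bond c/1=13/400: DF=(4084983/4000000 − 13/400·(0))/(1+13/400) = 9891/10000 ≈ 0.989100
step 2 [2y] bond c/1=3/80: DF=(41361/40000 − 3/80·(0.989100))/(1+3/80) = 9609/10000 ≈ 0.960900
step 3 [3y] zero: DF = P = 4729/5000 ≈ 0.945800
step 4 [4y] swap r/1=581/38377: DF=(1 − 581/38377·(0.989100+0.960900+0.945800))/(1+581/38377) = 9419/10000 ≈ 0.941900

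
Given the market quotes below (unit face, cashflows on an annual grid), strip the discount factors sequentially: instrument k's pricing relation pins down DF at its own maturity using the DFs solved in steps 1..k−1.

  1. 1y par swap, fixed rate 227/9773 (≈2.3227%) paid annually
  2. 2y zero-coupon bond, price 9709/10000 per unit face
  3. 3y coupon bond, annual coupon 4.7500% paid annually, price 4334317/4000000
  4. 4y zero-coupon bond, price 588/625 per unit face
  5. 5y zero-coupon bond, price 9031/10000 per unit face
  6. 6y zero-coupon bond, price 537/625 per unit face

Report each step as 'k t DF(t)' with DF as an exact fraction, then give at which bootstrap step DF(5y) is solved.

1 1 9773/10000
2 2 9709/10000
3 3 9461/10000
4 4 588/625
5 5 9031/10000
6 6 537/625
DF(5y) is solved at step 5

step 1 [1y] swap r/1=227/9773: DF=(1 − 227/9773·(0))/(1+227/9773) = 9773/10000 ≈ 0.977300
step 2 [2y] zero: DF = P = 9709/10000 ≈ 0.970900
step 3 [3y] bond c/1=19/400: DF=(4334317/4000000 − 19/400·(0.977300+0.970900))/(1+19/400) = 9461/10000 ≈ 0.946100
step 4 [4y] zero: DF = P = 588/625 ≈ 0.940800
step 5 [5y] zero: DF = P = 9031/10000 ≈ 0.903100
step 6 [6y] zero: DF = P = 537/625 ≈ 0.859200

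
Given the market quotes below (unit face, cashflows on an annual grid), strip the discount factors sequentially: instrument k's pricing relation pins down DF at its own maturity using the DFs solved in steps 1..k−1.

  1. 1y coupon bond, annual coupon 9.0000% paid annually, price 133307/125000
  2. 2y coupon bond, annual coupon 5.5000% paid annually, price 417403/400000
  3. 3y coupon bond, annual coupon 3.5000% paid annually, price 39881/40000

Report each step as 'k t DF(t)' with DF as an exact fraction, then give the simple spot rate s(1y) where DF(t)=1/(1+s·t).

step 1 [1y] bond c/1=9/100: DF=(133307/125000 − 9/100·(0))/(1+9/100) = 1223/1250 ≈ 0.978400
step 2 [2y] bond c/1=11/200: DF=(417403/400000 − 11/200·(0.978400))/(1+11/200) = 9381/10000 ≈ 0.938100
step 3 [3y] bond c/1=7/200: DF=(39881/40000 − 7/200·(0.978400+0.938100))/(1+7/200) = 1797/2000 ≈ 0.898500

1 1 1223/1250
2 2 9381/10000
3 3 1797/2000
s(1y) = (1/(1223/1250) − 1)/(1) = 27/1223 ≈ 2.2077%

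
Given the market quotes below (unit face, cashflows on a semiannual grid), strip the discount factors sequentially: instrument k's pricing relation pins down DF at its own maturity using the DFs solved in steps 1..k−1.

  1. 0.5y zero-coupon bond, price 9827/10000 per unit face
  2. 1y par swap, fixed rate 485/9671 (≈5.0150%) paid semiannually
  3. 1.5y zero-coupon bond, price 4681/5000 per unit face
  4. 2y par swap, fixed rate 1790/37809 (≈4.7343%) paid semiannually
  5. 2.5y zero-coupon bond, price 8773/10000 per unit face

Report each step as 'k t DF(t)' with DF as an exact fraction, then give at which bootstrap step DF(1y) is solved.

step 1 [0.5y] zero: DF = P = 9827/10000 ≈ 0.982700
step 2 [1y] swap r/2=485/19342: DF=(1 − 485/19342·(0.982700))/(1+485/19342) = 1903/2000 ≈ 0.951500
step 3 [1.5y] zero: DF = P = 4681/5000 ≈ 0.936200
step 4 [2y] swap r/2=895/37809: DF=(1 − 895/37809·(0.982700+0.951500+0.936200))/(1+895/37809) = 1821/2000 ≈ 0.910500
step 5 [2.5y] zero: DF = P = 8773/10000 ≈ 0.877300

1 1/2 9827/10000
2 1 1903/2000
3 3/2 4681/5000
4 2 1821/2000
5 5/2 8773/10000
DF(1y) is solved at step 2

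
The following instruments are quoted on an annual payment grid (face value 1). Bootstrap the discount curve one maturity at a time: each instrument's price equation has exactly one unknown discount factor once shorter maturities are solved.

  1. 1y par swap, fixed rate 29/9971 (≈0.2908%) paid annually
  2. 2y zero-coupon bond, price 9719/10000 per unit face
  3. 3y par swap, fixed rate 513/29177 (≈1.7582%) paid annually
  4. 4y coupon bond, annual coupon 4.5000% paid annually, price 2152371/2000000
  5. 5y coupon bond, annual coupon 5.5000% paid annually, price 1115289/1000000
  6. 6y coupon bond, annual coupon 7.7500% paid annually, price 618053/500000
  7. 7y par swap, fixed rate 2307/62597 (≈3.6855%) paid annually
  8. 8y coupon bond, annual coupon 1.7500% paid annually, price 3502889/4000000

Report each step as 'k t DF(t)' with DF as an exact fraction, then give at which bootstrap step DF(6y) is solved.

1 1 9971/10000
2 2 9719/10000
3 3 9487/10000
4 4 4521/5000
5 5 8579/10000
6 6 4053/5000
7 7 7693/10000
8 8 753/1000
DF(6y) is solved at step 6

step 1 [1y] swap r/1=29/9971: DF=(1 − 29/9971·(0))/(1+29/9971) = 9971/10000 ≈ 0.997100
step 2 [2y] zero: DF = P = 9719/10000 ≈ 0.971900
step 3 [3y] swap r/1=513/29177: DF=(1 − 513/29177·(0.997100+0.971900))/(1+513/29177) = 9487/10000 ≈ 0.948700
step 4 [4y] bond c/1=9/200: DF=(2152371/2000000 − 9/200·(0.997100+0.971900+0.948700))/(1+9/200) = 4521/5000 ≈ 0.904200
step 5 [5y] bond c/1=11/200: DF=(1115289/1000000 − 11/200·(0.997100+0.971900+0.948700+0.904200))/(1+11/200) = 8579/10000 ≈ 0.857900
step 6 [6y] bond c/1=31/400: DF=(618053/500000 − 31/400·(0.997100+0.971900+0.948700+0.904200+0.857900))/(1+31/400) = 4053/5000 ≈ 0.810600
step 7 [7y] swap r/1=2307/62597: DF=(1 − 2307/62597·(0.997100+0.971900+0.948700+0.904200+0.857900+0.810600))/(1+2307/62597) = 7693/10000 ≈ 0.769300
step 8 [8y] bond c/1=7/400: DF=(3502889/4000000 − 7/400·(0.997100+0.971900+0.948700+0.904200+0.857900+0.810600+0.769300))/(1+7/400) = 753/1000 ≈ 0.753000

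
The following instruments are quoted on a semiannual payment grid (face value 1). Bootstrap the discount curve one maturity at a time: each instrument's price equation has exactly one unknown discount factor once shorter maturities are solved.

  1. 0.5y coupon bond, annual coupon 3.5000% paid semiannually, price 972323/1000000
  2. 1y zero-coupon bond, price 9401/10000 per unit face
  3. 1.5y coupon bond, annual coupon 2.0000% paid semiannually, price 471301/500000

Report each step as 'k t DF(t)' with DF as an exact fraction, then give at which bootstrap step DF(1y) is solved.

step 1 [0.5y] bond c/2=7/400: DF=(972323/1000000 − 7/400·(0))/(1+7/400) = 2389/2500 ≈ 0.955600
step 2 [1y] zero: DF = P = 9401/10000 ≈ 0.940100
step 3 [1.5y] bond c/2=1/100: DF=(471301/500000 − 1/100·(0.955600+0.940100))/(1+1/100) = 1829/2000 ≈ 0.914500

1 1/2 2389/2500
2 1 9401/10000
3 3/2 1829/2000
DF(1y) is solved at step 2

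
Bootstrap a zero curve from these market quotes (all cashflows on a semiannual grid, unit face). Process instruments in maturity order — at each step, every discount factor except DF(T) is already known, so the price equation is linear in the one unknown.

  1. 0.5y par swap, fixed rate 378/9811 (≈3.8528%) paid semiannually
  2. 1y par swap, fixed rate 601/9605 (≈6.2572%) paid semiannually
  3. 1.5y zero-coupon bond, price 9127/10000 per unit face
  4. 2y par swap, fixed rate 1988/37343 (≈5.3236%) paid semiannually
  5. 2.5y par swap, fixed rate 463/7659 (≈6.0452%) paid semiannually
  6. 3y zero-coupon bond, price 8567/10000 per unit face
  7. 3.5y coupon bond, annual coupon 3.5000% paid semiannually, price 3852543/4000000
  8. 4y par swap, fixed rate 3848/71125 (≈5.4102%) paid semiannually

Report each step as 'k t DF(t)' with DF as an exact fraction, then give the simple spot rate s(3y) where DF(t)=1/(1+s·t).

step 1 [0.5y] swap r/2=189/9811: DF=(1 − 189/9811·(0))/(1+189/9811) = 9811/10000 ≈ 0.981100
step 2 [1y] swap r/2=601/19210: DF=(1 − 601/19210·(0.981100))/(1+601/19210) = 9399/10000 ≈ 0.939900
step 3 [1.5y] zero: DF = P = 9127/10000 ≈ 0.912700
step 4 [2y] swap r/2=994/37343: DF=(1 − 994/37343·(0.981100+0.939900+0.912700))/(1+994/37343) = 4503/5000 ≈ 0.900600
step 5 [2.5y] swap r/2=463/15318: DF=(1 − 463/15318·(0.981100+0.939900+0.912700+0.900600))/(1+463/15318) = 8611/10000 ≈ 0.861100
step 6 [3y] zero: DF = P = 8567/10000 ≈ 0.856700
step 7 [3.5y] bond c/2=7/400: DF=(3852543/4000000 − 7/400·(0.981100+0.939900+0.912700+0.900600+0.861100+0.856700))/(1+7/400) = 533/625 ≈ 0.852800
step 8 [4y] swap r/2=1924/71125: DF=(1 − 1924/71125·(0.981100+0.939900+0.912700+0.900600+0.861100+0.856700+0.852800))/(1+1924/71125) = 2019/2500 ≈ 0.807600

1 1/2 9811/10000
2 1 9399/10000
3 3/2 9127/10000
4 2 4503/5000
5 5/2 8611/10000
6 3 8567/10000
7 7/2 533/625
8 4 2019/2500
s(3y) = (1/(8567/10000) − 1)/(3) = 1433/25701 ≈ 5.5757%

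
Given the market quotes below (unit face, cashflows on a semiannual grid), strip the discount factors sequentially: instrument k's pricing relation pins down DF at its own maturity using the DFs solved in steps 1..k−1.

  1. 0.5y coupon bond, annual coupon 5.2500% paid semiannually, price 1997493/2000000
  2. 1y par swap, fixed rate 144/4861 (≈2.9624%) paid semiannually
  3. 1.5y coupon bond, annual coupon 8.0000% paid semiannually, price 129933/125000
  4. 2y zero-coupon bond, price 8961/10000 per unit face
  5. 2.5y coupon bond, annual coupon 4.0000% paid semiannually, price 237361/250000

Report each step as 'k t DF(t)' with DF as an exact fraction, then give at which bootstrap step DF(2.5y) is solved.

1 1/2 2433/2500
2 1 607/625
3 3/2 9247/10000
4 2 8961/10000
5 5/2 857/1000
DF(2.5y) is solved at step 5

step 1 [0.5y] bond c/2=21/800: DF=(1997493/2000000 − 21/800·(0))/(1+21/800) = 2433/2500 ≈ 0.973200
step 2 [1y] swap r/2=72/4861: DF=(1 − 72/4861·(0.973200))/(1+72/4861) = 607/625 ≈ 0.971200
step 3 [1.5y] bond c/2=1/25: DF=(129933/125000 − 1/25·(0.973200+0.971200))/(1+1/25) = 9247/10000 ≈ 0.924700
step 4 [2y] zero: DF = P = 8961/10000 ≈ 0.896100
step 5 [2.5y] bond c/2=1/50: DF=(237361/250000 − 1/50·(0.973200+0.971200+0.924700+0.896100))/(1+1/50) = 857/1000 ≈ 0.857000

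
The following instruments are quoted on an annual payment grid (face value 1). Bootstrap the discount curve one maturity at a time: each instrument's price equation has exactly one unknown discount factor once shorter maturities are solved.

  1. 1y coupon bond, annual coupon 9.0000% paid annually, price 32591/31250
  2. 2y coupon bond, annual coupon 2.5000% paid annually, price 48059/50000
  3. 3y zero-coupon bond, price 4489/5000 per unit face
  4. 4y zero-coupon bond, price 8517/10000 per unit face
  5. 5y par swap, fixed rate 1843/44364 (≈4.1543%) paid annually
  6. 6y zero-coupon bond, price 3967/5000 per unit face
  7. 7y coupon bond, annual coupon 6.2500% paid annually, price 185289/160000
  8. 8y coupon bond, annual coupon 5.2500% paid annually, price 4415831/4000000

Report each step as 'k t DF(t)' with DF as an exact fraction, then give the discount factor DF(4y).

step 1 [1y] bond c/1=9/100: DF=(32591/31250 − 9/100·(0))/(1+9/100) = 598/625 ≈ 0.956800
step 2 [2y] bond c/1=1/40: DF=(48059/50000 − 1/40·(0.956800))/(1+1/40) = 1143/1250 ≈ 0.914400
step 3 [3y] zero: DF = P = 4489/5000 ≈ 0.897800
step 4 [4y] zero: DF = P = 8517/10000 ≈ 0.851700
step 5 [5y] swap r/1=1843/44364: DF=(1 − 1843/44364·(0.956800+0.914400+0.897800+0.851700))/(1+1843/44364) = 8157/10000 ≈ 0.815700
step 6 [6y] zero: DF = P = 3967/5000 ≈ 0.793400
step 7 [7y] bond c/1=1/16: DF=(185289/160000 − 1/16·(0.956800+0.914400+0.897800+0.851700+0.815700+0.793400))/(1+1/16) = 7823/10000 ≈ 0.782300
step 8 [8y] bond c/1=21/400: DF=(4415831/4000000 − 21/400·(0.956800+0.914400+0.897800+0.851700+0.815700+0.793400+0.782300))/(1+21/400) = 749/1000 ≈ 0.749000

1 1 598/625
2 2 1143/1250
3 3 4489/5000
4 4 8517/10000
5 5 8157/10000
6 6 3967/5000
7 7 7823/10000
8 8 749/1000
DF(4y) = 8517/10000 ≈ 0.851700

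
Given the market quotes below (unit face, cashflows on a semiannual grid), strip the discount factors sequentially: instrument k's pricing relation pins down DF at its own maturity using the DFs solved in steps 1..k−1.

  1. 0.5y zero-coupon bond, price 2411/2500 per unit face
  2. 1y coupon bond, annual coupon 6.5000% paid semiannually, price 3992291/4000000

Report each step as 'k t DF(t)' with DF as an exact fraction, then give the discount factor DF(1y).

1 1/2 2411/2500
2 1 9363/10000
DF(1y) = 9363/10000 ≈ 0.936300

step 1 [0.5y] zero: DF = P = 2411/2500 ≈ 0.964400
step 2 [1y] bond c/2=13/400: DF=(3992291/4000000 − 13/400·(0.964400))/(1+13/400) = 9363/10000 ≈ 0.936300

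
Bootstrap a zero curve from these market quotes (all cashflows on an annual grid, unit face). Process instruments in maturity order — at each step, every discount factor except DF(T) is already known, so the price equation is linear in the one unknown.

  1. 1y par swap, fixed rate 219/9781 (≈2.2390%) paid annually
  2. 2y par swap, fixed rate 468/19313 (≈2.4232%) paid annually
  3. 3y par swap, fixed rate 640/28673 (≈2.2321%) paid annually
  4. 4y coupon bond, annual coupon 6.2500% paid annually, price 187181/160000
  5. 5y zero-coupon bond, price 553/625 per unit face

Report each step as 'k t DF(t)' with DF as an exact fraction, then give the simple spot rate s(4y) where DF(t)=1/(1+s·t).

1 1 9781/10000
2 2 2383/2500
3 3 117/125
4 4 2331/2500
5 5 553/625
s(4y) = (1/(2331/2500) − 1)/(4) = 169/9324 ≈ 1.8125%

step 1 [1y] swap r/1=219/9781: DF=(1 − 219/9781·(0))/(1+219/9781) = 9781/10000 ≈ 0.978100
step 2 [2y] swap r/1=468/19313: DF=(1 − 468/19313·(0.978100))/(1+468/19313) = 2383/2500 ≈ 0.953200
step 3 [3y] swap r/1=640/28673: DF=(1 − 640/28673·(0.978100+0.953200))/(1+640/28673) = 117/125 ≈ 0.936000
step 4 [4y] bond c/1=1/16: DF=(187181/160000 − 1/16·(0.978100+0.953200+0.936000))/(1+1/16) = 2331/2500 ≈ 0.932400
step 5 [5y] zero: DF = P = 553/625 ≈ 0.884800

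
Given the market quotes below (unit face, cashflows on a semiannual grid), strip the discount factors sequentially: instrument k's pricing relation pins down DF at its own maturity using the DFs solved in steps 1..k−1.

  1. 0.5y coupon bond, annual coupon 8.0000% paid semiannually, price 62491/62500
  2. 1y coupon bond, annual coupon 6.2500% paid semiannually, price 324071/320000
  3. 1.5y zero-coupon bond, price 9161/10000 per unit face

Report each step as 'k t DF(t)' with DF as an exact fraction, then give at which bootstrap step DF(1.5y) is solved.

step 1 [0.5y] bond c/2=1/25: DF=(62491/62500 − 1/25·(0))/(1+1/25) = 4807/5000 ≈ 0.961400
step 2 [1y] bond c/2=1/32: DF=(324071/320000 − 1/32·(0.961400))/(1+1/32) = 9529/10000 ≈ 0.952900
step 3 [1.5y] zero: DF = P = 9161/10000 ≈ 0.916100

1 1/2 4807/5000
2 1 9529/10000
3 3/2 9161/10000
DF(1.5y) is solved at step 3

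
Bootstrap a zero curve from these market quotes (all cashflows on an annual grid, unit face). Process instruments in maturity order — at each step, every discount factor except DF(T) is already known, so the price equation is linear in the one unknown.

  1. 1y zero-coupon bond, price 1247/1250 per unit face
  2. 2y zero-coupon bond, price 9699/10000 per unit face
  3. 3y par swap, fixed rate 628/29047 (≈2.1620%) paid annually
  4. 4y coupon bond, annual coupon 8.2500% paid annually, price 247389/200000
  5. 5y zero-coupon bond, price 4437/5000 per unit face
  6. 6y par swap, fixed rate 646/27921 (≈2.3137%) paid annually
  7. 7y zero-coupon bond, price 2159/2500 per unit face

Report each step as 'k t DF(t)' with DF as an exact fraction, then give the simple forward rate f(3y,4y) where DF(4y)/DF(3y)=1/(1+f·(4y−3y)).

1 1 1247/1250
2 2 9699/10000
3 3 2343/2500
4 4 9213/10000
5 5 4437/5000
6 6 2177/2500
7 7 2159/2500
f(3y,4y) = ((2343/2500)/(9213/10000) − 1)/(1) = 53/3071 ≈ 1.7258%

step 1 [1y] zero: DF = P = 1247/1250 ≈ 0.997600
step 2 [2y] zero: DF = P = 9699/10000 ≈ 0.969900
step 3 [3y] swap r/1=628/29047: DF=(1 − 628/29047·(0.997600+0.969900))/(1+628/29047) = 2343/2500 ≈ 0.937200
step 4 [4y] bond c/1=33/400: DF=(247389/200000 − 33/400·(0.997600+0.969900+0.937200))/(1+33/400) = 9213/10000 ≈ 0.921300
step 5 [5y] zero: DF = P = 4437/5000 ≈ 0.887400
step 6 [6y] swap r/1=646/27921: DF=(1 − 646/27921·(0.997600+0.969900+0.937200+0.921300+0.887400))/(1+646/27921) = 2177/2500 ≈ 0.870800
step 7 [7y] zero: DF = P = 2159/2500 ≈ 0.863600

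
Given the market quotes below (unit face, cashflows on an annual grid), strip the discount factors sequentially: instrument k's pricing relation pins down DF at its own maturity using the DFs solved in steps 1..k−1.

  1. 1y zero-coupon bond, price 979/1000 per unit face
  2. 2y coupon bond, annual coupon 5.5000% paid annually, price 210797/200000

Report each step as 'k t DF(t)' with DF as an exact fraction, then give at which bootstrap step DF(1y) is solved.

step 1 [1y] zero: DF = P = 979/1000 ≈ 0.979000
step 2 [2y] bond c/1=11/200: DF=(210797/200000 − 11/200·(0.979000))/(1+11/200) = 237/250 ≈ 0.948000

1 1 979/1000
2 2 237/250
DF(1y) is solved at step 1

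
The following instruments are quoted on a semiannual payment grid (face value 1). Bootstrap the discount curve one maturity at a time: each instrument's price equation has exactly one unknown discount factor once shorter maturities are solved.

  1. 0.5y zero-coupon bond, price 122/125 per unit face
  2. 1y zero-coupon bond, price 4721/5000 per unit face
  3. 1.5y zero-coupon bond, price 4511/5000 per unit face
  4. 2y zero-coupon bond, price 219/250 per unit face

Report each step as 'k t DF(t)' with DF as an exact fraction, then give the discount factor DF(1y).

1 1/2 122/125
2 1 4721/5000
3 3/2 4511/5000
4 2 219/250
DF(1y) = 4721/5000 ≈ 0.944200

step 1 [0.5y] zero: DF = P = 122/125 ≈ 0.976000
step 2 [1y] zero: DF = P = 4721/5000 ≈ 0.944200
step 3 [1.5y] zero: DF = P = 4511/5000 ≈ 0.902200
step 4 [2y] zero: DF = P = 219/250 ≈ 0.876000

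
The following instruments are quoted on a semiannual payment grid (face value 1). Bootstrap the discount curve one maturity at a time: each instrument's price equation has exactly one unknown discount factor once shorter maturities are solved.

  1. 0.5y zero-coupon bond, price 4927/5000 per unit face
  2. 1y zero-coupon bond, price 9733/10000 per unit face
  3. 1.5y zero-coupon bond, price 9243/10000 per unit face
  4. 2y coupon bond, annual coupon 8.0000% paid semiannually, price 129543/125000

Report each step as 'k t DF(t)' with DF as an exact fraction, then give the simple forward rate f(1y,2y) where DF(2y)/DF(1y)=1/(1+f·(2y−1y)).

1 1/2 4927/5000
2 1 9733/10000
3 3/2 9243/10000
4 2 1107/1250
f(1y,2y) = ((9733/10000)/(1107/1250) − 1)/(1) = 877/8856 ≈ 9.9029%

step 1 [0.5y] zero: DF = P = 4927/5000 ≈ 0.985400
step 2 [1y] zero: DF = P = 9733/10000 ≈ 0.973300
step 3 [1.5y] zero: DF = P = 9243/10000 ≈ 0.924300
step 4 [2y] bond c/2=1/25: DF=(129543/125000 − 1/25·(0.985400+0.973300+0.924300))/(1+1/25) = 1107/1250 ≈ 0.885600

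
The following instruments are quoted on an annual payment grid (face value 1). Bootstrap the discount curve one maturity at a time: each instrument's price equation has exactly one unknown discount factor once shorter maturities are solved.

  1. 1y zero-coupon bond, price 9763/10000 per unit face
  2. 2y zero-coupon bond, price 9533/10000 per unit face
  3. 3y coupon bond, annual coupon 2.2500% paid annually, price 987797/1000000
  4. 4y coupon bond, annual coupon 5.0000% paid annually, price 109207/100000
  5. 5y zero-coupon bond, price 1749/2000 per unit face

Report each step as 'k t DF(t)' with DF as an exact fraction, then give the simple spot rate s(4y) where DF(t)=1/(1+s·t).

1 1 9763/10000
2 2 9533/10000
3 3 2309/2500
4 4 4521/5000
5 5 1749/2000
s(4y) = (1/(4521/5000) − 1)/(4) = 479/18084 ≈ 2.6488%

step 1 [1y] zero: DF = P = 9763/10000 ≈ 0.976300
step 2 [2y] zero: DF = P = 9533/10000 ≈ 0.953300
step 3 [3y] bond c/1=9/400: DF=(987797/1000000 − 9/400·(0.976300+0.953300))/(1+9/400) = 2309/2500 ≈ 0.923600
step 4 [4y] bond c/1=1/20: DF=(109207/100000 − 1/20·(0.976300+0.953300+0.923600))/(1+1/20) = 4521/5000 ≈ 0.904200
step 5 [5y] zero: DF = P = 1749/2000 ≈ 0.874500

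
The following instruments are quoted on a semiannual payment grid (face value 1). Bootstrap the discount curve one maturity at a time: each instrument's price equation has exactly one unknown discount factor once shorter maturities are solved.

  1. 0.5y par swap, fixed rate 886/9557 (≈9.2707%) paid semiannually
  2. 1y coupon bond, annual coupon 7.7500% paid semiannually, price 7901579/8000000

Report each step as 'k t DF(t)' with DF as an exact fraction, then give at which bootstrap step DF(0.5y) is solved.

1 1/2 9557/10000
2 1 572/625
DF(0.5y) is solved at step 1

step 1 [0.5y] swap r/2=443/9557: DF=(1 − 443/9557·(0))/(1+443/9557) = 9557/10000 ≈ 0.955700
step 2 [1y] bond c/2=31/800: DF=(7901579/8000000 − 31/800·(0.955700))/(1+31/800) = 572/625 ≈ 0.915200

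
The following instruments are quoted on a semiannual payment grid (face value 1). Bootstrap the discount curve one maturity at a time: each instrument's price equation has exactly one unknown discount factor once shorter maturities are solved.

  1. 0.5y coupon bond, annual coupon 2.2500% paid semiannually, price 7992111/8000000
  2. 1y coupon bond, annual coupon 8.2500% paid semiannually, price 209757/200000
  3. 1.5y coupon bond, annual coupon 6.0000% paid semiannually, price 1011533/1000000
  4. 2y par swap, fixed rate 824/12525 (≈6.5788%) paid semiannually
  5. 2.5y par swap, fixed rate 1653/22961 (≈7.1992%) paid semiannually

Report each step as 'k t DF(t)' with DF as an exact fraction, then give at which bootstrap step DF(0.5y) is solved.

step 1 [0.5y] bond c/2=9/800: DF=(7992111/8000000 − 9/800·(0))/(1+9/800) = 9879/10000 ≈ 0.987900
step 2 [1y] bond c/2=33/800: DF=(209757/200000 − 33/800·(0.987900))/(1+33/800) = 9681/10000 ≈ 0.968100
step 3 [1.5y] bond c/2=3/100: DF=(1011533/1000000 − 3/100·(0.987900+0.968100))/(1+3/100) = 9251/10000 ≈ 0.925100
step 4 [2y] swap r/2=412/12525: DF=(1 − 412/12525·(0.987900+0.968100+0.925100))/(1+412/12525) = 2191/2500 ≈ 0.876400
step 5 [2.5y] swap r/2=1653/45922: DF=(1 − 1653/45922·(0.987900+0.968100+0.925100+0.876400))/(1+1653/45922) = 8347/10000 ≈ 0.834700

1 1/2 9879/10000
2 1 9681/10000
3 3/2 9251/10000
4 2 2191/2500
5 5/2 8347/10000
DF(0.5y) is solved at step 1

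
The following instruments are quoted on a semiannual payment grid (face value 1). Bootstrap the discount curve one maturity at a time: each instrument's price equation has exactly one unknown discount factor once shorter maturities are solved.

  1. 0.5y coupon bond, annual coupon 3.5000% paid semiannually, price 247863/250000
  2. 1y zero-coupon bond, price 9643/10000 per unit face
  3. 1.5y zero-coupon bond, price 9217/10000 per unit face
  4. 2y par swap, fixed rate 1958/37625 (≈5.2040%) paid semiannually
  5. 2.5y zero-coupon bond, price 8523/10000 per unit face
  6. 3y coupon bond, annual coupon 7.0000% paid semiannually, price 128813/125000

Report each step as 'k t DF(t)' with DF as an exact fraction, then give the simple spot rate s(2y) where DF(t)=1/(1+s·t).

step 1 [0.5y] bond c/2=7/400: DF=(247863/250000 − 7/400·(0))/(1+7/400) = 609/625 ≈ 0.974400
step 2 [1y] zero: DF = P = 9643/10000 ≈ 0.964300
step 3 [1.5y] zero: DF = P = 9217/10000 ≈ 0.921700
step 4 [2y] swap r/2=979/37625: DF=(1 − 979/37625·(0.974400+0.964300+0.921700))/(1+979/37625) = 9021/10000 ≈ 0.902100
step 5 [2.5y] zero: DF = P = 8523/10000 ≈ 0.852300
step 6 [3y] bond c/2=7/200: DF=(128813/125000 − 7/200·(0.974400+0.964300+0.921700+0.902100+0.852300))/(1+7/200) = 2099/2500 ≈ 0.839600

1 1/2 609/625
2 1 9643/10000
3 3/2 9217/10000
4 2 9021/10000
5 5/2 8523/10000
6 3 2099/2500
s(2y) = (1/(9021/10000) − 1)/(2) = 979/18042 ≈ 5.4262%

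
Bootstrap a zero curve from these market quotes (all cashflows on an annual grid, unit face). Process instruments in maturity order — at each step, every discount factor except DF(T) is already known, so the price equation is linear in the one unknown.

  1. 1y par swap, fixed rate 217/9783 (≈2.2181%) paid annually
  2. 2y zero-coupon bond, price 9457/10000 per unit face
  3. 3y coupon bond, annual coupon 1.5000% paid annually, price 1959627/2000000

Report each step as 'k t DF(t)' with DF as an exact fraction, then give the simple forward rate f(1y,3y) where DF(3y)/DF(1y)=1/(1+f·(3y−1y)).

step 1 [1y] swap r/1=217/9783: DF=(1 − 217/9783·(0))/(1+217/9783) = 9783/10000 ≈ 0.978300
step 2 [2y] zero: DF = P = 9457/10000 ≈ 0.945700
step 3 [3y] bond c/1=3/200: DF=(1959627/2000000 − 3/200·(0.978300+0.945700))/(1+3/200) = 9369/10000 ≈ 0.936900

1 1 9783/10000
2 2 9457/10000
3 3 9369/10000
f(1y,3y) = ((9783/10000)/(9369/10000) − 1)/(2) = 23/1041 ≈ 2.2094%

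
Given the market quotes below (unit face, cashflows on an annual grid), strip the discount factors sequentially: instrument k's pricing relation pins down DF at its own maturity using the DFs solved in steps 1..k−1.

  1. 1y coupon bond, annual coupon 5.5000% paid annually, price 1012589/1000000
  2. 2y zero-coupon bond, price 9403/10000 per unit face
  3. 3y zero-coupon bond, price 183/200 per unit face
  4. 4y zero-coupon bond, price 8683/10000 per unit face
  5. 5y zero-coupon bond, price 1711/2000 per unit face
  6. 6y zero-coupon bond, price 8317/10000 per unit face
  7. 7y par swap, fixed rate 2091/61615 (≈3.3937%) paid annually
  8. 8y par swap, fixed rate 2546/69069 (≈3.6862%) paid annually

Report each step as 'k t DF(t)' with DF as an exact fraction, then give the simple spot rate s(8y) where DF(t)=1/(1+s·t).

step 1 [1y] bond c/1=11/200: DF=(1012589/1000000 − 11/200·(0))/(1+11/200) = 4799/5000 ≈ 0.959800
step 2 [2y] zero: DF = P = 9403/10000 ≈ 0.940300
step 3 [3y] zero: DF = P = 183/200 ≈ 0.915000
step 4 [4y] zero: DF = P = 8683/10000 ≈ 0.868300
step 5 [5y] zero: DF = P = 1711/2000 ≈ 0.855500
step 6 [6y] zero: DF = P = 8317/10000 ≈ 0.831700
step 7 [7y] swap r/1=2091/61615: DF=(1 − 2091/61615·(0.959800+0.940300+0.915000+0.868300+0.855500+0.831700))/(1+2091/61615) = 7909/10000 ≈ 0.790900
step 8 [8y] swap r/1=2546/69069: DF=(1 − 2546/69069·(0.959800+0.940300+0.915000+0.868300+0.855500+0.831700+0.790900))/(1+2546/69069) = 3727/5000 ≈ 0.745400

1 1 4799/5000
2 2 9403/10000
3 3 183/200
4 4 8683/10000
5 5 1711/2000
6 6 8317/10000
7 7 7909/10000
8 8 3727/5000
s(8y) = (1/(3727/5000) − 1)/(8) = 1273/29816 ≈ 4.2695%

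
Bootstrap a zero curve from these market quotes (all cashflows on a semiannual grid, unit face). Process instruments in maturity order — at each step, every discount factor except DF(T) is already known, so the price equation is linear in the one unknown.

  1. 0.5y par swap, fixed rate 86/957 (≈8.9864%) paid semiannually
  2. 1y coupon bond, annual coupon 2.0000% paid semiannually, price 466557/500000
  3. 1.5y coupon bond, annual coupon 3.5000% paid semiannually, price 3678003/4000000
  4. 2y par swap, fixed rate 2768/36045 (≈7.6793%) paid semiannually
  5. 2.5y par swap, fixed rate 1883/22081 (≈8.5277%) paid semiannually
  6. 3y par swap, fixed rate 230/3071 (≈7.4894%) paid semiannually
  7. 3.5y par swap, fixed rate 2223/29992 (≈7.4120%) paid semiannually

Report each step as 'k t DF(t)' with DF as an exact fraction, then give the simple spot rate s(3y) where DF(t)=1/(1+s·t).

1 1/2 957/1000
2 1 1143/1250
3 3/2 1743/2000
4 2 1077/1250
5 5/2 8117/10000
6 3 1609/2000
7 7/2 7777/10000
s(3y) = (1/(1609/2000) − 1)/(3) = 391/4827 ≈ 8.1003%

step 1 [0.5y] swap r/2=43/957: DF=(1 − 43/957·(0))/(1+43/957) = 957/1000 ≈ 0.957000
step 2 [1y] bond c/2=1/100: DF=(466557/500000 − 1/100·(0.957000))/(1+1/100) = 1143/1250 ≈ 0.914400
step 3 [1.5y] bond c/2=7/400: DF=(3678003/4000000 − 7/400·(0.957000+0.914400))/(1+7/400) = 1743/2000 ≈ 0.871500
step 4 [2y] swap r/2=1384/36045: DF=(1 − 1384/36045·(0.957000+0.914400+0.871500))/(1+1384/36045) = 1077/1250 ≈ 0.861600
step 5 [2.5y] swap r/2=1883/44162: DF=(1 − 1883/44162·(0.957000+0.914400+0.871500+0.861600))/(1+1883/44162) = 8117/10000 ≈ 0.811700
step 6 [3y] swap r/2=115/3071: DF=(1 − 115/3071·(0.957000+0.914400+0.871500+0.861600+0.811700))/(1+115/3071) = 1609/2000 ≈ 0.804500
step 7 [3.5y] swap r/2=2223/59984: DF=(1 − 2223/59984·(0.957000+0.914400+0.871500+0.861600+0.811700+0.804500))/(1+2223/59984) = 7777/10000 ≈ 0.777700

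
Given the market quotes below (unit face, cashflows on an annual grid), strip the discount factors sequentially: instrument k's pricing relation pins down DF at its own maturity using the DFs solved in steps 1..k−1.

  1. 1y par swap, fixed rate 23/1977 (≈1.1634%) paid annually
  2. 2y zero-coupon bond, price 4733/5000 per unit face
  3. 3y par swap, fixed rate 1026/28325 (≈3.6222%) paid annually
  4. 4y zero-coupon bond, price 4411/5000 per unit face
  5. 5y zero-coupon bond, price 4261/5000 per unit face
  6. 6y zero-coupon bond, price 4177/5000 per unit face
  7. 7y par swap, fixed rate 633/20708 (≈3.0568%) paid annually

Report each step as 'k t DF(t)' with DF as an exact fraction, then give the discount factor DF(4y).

1 1 1977/2000
2 2 4733/5000
3 3 4487/5000
4 4 4411/5000
5 5 4261/5000
6 6 4177/5000
7 7 8101/10000
DF(4y) = 4411/5000 ≈ 0.882200

step 1 [1y] swap r/1=23/1977: DF=(1 − 23/1977·(0))/(1+23/1977) = 1977/2000 ≈ 0.988500
step 2 [2y] zero: DF = P = 4733/5000 ≈ 0.946600
step 3 [3y] swap r/1=1026/28325: DF=(1 − 1026/28325·(0.988500+0.946600))/(1+1026/28325) = 4487/5000 ≈ 0.897400
step 4 [4y] zero: DF = P = 4411/5000 ≈ 0.882200
step 5 [5y] zero: DF = P = 4261/5000 ≈ 0.852200
step 6 [6y] zero: DF = P = 4177/5000 ≈ 0.835400
step 7 [7y] swap r/1=633/20708: DF=(1 − 633/20708·(0.988500+0.946600+0.897400+0.882200+0.852200+0.835400))/(1+633/20708) = 8101/10000 ≈ 0.810100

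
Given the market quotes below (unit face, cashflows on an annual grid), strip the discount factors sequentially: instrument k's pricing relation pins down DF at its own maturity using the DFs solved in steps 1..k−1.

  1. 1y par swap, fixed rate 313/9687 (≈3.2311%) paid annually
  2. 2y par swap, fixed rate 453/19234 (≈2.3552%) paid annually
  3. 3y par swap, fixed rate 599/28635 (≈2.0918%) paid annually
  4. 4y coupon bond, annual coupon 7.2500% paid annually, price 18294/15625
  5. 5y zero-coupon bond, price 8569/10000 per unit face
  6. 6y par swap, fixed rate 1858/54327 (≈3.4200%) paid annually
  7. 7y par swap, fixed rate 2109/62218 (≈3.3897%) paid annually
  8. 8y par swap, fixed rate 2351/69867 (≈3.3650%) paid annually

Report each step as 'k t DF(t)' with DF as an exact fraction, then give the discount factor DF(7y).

step 1 [1y] swap r/1=313/9687: DF=(1 − 313/9687·(0))/(1+313/9687) = 9687/10000 ≈ 0.968700
step 2 [2y] swap r/1=453/19234: DF=(1 − 453/19234·(0.968700))/(1+453/19234) = 9547/10000 ≈ 0.954700
step 3 [3y] swap r/1=599/28635: DF=(1 − 599/28635·(0.968700+0.954700))/(1+599/28635) = 9401/10000 ≈ 0.940100
step 4 [4y] bond c/1=29/400: DF=(18294/15625 − 29/400·(0.968700+0.954700+0.940100))/(1+29/400) = 8981/10000 ≈ 0.898100
step 5 [5y] zero: DF = P = 8569/10000 ≈ 0.856900
step 6 [6y] swap r/1=1858/54327: DF=(1 − 1858/54327·(0.968700+0.954700+0.940100+0.898100+0.856900))/(1+1858/54327) = 4071/5000 ≈ 0.814200
step 7 [7y] swap r/1=2109/62218: DF=(1 − 2109/62218·(0.968700+0.954700+0.940100+0.898100+0.856900+0.814200))/(1+2109/62218) = 7891/10000 ≈ 0.789100
step 8 [8y] swap r/1=2351/69867: DF=(1 − 2351/69867·(0.968700+0.954700+0.940100+0.898100+0.856900+0.814200+0.789100))/(1+2351/69867) = 7649/10000 ≈ 0.764900

1 1 9687/10000
2 2 9547/10000
3 3 9401/10000
4 4 8981/10000
5 5 8569/10000
6 6 4071/5000
7 7 7891/10000
8 8 7649/10000
DF(7y) = 7891/10000 ≈ 0.789100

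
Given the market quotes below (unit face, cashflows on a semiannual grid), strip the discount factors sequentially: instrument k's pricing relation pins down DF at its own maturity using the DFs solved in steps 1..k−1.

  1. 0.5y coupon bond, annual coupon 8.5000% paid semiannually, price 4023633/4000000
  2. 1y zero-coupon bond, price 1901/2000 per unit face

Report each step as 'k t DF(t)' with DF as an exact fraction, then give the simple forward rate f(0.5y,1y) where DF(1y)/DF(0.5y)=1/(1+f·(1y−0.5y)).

1 1/2 9649/10000
2 1 1901/2000
f(0.5y,1y) = ((9649/10000)/(1901/2000) − 1)/(1/2) = 288/9505 ≈ 3.0300%

step 1 [0.5y] bond c/2=17/400: DF=(4023633/4000000 − 17/400·(0))/(1+17/400) = 9649/10000 ≈ 0.964900
step 2 [1y] zero: DF = P = 1901/2000 ≈ 0.950500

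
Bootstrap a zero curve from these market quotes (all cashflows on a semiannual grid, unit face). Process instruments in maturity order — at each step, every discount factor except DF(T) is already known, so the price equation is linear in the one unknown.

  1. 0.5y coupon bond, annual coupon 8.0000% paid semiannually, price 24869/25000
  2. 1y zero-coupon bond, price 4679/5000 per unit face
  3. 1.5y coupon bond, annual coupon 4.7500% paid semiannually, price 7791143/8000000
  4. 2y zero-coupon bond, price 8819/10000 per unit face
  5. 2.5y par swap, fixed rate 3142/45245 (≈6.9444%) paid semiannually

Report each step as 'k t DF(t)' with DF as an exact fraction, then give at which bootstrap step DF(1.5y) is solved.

step 1 [0.5y] bond c/2=1/25: DF=(24869/25000 − 1/25·(0))/(1+1/25) = 1913/2000 ≈ 0.956500
step 2 [1y] zero: DF = P = 4679/5000 ≈ 0.935800
step 3 [1.5y] bond c/2=19/800: DF=(7791143/8000000 − 19/800·(0.956500+0.935800))/(1+19/800) = 4537/5000 ≈ 0.907400
step 4 [2y] zero: DF = P = 8819/10000 ≈ 0.881900
step 5 [2.5y] swap r/2=1571/45245: DF=(1 − 1571/45245·(0.956500+0.935800+0.907400+0.881900))/(1+1571/45245) = 8429/10000 ≈ 0.842900

1 1/2 1913/2000
2 1 4679/5000
3 3/2 4537/5000
4 2 8819/10000
5 5/2 8429/10000
DF(1.5y) is solved at step 3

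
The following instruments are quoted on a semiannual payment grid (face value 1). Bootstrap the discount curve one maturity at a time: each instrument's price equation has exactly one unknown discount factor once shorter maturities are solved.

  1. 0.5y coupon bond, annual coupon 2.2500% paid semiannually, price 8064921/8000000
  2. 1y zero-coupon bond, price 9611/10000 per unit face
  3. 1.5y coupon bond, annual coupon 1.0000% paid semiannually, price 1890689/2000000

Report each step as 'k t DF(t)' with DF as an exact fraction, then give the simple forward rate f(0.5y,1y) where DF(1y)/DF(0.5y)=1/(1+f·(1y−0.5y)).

step 1 [0.5y] bond c/2=9/800: DF=(8064921/8000000 − 9/800·(0))/(1+9/800) = 9969/10000 ≈ 0.996900
step 2 [1y] zero: DF = P = 9611/10000 ≈ 0.961100
step 3 [1.5y] bond c/2=1/200: DF=(1890689/2000000 − 1/200·(0.996900+0.961100))/(1+1/200) = 9309/10000 ≈ 0.930900

1 1/2 9969/10000
2 1 9611/10000
3 3/2 9309/10000
f(0.5y,1y) = ((9969/10000)/(9611/10000) − 1)/(1/2) = 716/9611 ≈ 7.4498%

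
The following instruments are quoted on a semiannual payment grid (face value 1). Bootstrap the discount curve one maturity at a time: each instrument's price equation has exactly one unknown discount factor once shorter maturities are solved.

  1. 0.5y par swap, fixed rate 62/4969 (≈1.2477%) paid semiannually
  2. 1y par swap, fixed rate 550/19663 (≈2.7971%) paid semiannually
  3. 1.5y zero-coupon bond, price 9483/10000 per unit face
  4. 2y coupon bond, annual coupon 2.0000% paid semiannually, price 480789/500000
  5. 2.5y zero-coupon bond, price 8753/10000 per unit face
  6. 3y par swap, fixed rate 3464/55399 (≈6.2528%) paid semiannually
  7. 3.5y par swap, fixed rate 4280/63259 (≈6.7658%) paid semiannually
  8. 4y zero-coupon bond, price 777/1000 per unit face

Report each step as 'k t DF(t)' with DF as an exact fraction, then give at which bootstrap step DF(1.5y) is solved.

step 1 [0.5y] swap r/2=31/4969: DF=(1 − 31/4969·(0))/(1+31/4969) = 4969/5000 ≈ 0.993800
step 2 [1y] swap r/2=275/19663: DF=(1 − 275/19663·(0.993800))/(1+275/19663) = 389/400 ≈ 0.972500
step 3 [1.5y] zero: DF = P = 9483/10000 ≈ 0.948300
step 4 [2y] bond c/2=1/100: DF=(480789/500000 − 1/100·(0.993800+0.972500+0.948300))/(1+1/100) = 577/625 ≈ 0.923200
step 5 [2.5y] zero: DF = P = 8753/10000 ≈ 0.875300
step 6 [3y] swap r/2=1732/55399: DF=(1 − 1732/55399·(0.993800+0.972500+0.948300+0.923200+0.875300))/(1+1732/55399) = 2067/2500 ≈ 0.826800
step 7 [3.5y] swap r/2=2140/63259: DF=(1 − 2140/63259·(0.993800+0.972500+0.948300+0.923200+0.875300+0.826800))/(1+2140/63259) = 393/500 ≈ 0.786000
step 8 [4y] zero: DF = P = 777/1000 ≈ 0.777000

1 1/2 4969/5000
2 1 389/400
3 3/2 9483/10000
4 2 577/625
5 5/2 8753/10000
6 3 2067/2500
7 7/2 393/500
8 4 777/1000
DF(1.5y) is solved at step 3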